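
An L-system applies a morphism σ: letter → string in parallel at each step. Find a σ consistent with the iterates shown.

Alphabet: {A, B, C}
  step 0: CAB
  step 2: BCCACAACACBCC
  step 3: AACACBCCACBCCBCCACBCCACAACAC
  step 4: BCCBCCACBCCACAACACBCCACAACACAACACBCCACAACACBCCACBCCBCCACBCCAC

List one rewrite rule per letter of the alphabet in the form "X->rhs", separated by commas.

A->BCC, B->A, C->AC

  step 3 ⇒ step 4: AACACBCCACBCCBCCACBCCACAACAC ⇒ BCC·BCC·AC·BCC·AC·A·AC·AC·BCC·AC·A·AC·AC·A·AC·AC·BCC·AC·A·AC·AC·BCC·AC·BCC·BCC·AC·BCC·AC
    A ↦ BCC
    B ↦ A
    C ↦ AC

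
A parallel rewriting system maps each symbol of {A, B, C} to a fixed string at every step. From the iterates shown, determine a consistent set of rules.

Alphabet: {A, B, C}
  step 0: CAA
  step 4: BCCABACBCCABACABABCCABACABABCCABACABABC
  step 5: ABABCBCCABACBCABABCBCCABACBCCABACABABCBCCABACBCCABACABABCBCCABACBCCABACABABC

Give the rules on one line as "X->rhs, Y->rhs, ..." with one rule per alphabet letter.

  step 4 ⇒ step 5: BCCABACBCCABACABABCCABACABABCCABACABABC ⇒ ABA·BC·BC·C·ABA·C·BC·ABA·BC·BC·C·ABA·C·BC·C·ABA·C·ABA·BC·BC·C·ABA·C·BC·C·ABA·C·ABA·BC·BC·C·ABA·C·BC·C·ABA·C·ABA·BC
    A ↦ C
    B ↦ ABA
    C ↦ BC

A->C, B->ABA, C->BC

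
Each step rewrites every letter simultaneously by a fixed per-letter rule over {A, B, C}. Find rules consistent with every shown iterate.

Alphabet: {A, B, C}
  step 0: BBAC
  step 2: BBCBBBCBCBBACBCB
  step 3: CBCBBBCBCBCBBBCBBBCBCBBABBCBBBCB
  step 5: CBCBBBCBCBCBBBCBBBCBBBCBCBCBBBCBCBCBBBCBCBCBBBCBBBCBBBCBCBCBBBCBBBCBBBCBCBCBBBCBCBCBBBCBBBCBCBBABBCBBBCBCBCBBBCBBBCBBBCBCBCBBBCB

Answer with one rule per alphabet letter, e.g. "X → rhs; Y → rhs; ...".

A->BA, B->CB, C->BB

  step 2 ⇒ step 3: BBCBBBCBCBBACBCB ⇒ CB·CB·BB·CB·CB·CB·BB·CB·BB·CB·CB·BA·BB·CB·BB·CB
    A ↦ BA
    B ↦ CB
    C ↦ BB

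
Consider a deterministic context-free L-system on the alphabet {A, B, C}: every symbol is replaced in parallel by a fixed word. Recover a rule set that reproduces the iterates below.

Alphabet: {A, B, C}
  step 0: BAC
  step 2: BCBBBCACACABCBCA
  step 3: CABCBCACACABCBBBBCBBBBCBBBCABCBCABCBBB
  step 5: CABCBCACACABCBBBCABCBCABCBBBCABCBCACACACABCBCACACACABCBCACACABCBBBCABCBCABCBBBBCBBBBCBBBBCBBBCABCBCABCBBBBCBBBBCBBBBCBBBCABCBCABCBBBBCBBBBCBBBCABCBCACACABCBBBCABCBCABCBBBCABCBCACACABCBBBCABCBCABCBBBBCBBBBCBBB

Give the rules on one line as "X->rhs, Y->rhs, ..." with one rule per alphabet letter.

A->BB, B->CA, C->BCB

  step 2 ⇒ step 3: BCBBBCACACABCBCA ⇒ CA·BCB·CA·CA·CA·BCB·BB·BCB·BB·BCB·BB·CA·BCB·CA·BCB·BB
    A ↦ BB
    B ↦ CA
    C ↦ BCB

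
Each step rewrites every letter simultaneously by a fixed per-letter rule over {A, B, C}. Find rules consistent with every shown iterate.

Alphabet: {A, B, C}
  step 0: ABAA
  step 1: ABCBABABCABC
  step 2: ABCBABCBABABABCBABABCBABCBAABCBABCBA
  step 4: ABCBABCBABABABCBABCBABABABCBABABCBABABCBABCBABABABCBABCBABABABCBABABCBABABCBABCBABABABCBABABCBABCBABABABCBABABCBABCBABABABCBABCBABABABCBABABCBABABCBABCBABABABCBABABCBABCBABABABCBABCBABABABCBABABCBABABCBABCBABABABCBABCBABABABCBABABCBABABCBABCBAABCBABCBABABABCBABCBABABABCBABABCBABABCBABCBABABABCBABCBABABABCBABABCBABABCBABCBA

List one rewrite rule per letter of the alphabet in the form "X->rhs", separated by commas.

A->ABC, B->BAB, C->CBA

  step 1 ⇒ step 2: ABCBABABCABC ⇒ ABC·BAB·CBA·BAB·ABC·BAB·ABC·BAB·CBA·ABC·BAB·CBA
    A ↦ ABC
    B ↦ BAB
    C ↦ CBA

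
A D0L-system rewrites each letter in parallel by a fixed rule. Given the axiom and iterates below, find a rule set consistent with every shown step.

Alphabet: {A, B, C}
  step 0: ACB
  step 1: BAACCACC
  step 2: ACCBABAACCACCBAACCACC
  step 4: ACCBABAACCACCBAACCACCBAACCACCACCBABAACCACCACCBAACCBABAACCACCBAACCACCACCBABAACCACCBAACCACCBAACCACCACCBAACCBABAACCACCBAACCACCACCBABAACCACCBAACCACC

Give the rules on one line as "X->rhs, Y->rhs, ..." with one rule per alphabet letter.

  step 1 ⇒ step 2: BAACCACC ⇒ ACC·BA·BA·ACC·ACC·BA·ACC·ACC
    A ↦ BA
    B ↦ ACC
    C ↦ ACC

A->BA, B->ACC, C->ACC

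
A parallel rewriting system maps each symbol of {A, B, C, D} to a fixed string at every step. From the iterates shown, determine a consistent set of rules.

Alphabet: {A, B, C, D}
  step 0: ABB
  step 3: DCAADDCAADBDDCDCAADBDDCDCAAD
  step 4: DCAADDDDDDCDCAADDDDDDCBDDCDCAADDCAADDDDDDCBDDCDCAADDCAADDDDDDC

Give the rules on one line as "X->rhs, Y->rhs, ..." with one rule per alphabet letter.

A->DD, B->BD, C->AAD, D->DC

  step 3 ⇒ step 4: DCAADDCAADBDDCDCAADBDDCDCAAD ⇒ DC·AAD·DD·DD·DC·DC·AAD·DD·DD·DC·BD·DC·DC·AAD·DC·AAD·DD·DD·DC·BD·DC·DC·AAD·DC·AAD·DD·DD·DC
    A ↦ DD
    B ↦ BD
    C ↦ AAD
    D ↦ DC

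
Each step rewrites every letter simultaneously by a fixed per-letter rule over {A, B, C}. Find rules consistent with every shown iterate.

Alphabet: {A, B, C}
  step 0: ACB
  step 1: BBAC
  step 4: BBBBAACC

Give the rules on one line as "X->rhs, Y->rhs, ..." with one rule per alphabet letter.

A->BB, B->C, C->A

  step 0 ⇒ step 1: ACB ⇒ BB·A·C
    A ↦ BB
    B ↦ C
    C ↦ A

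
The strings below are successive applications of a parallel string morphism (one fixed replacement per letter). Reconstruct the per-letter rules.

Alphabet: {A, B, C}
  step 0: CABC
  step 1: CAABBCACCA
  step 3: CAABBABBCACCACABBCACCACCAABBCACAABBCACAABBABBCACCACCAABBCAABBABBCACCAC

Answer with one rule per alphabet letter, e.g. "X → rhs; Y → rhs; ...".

  step 0 ⇒ step 1: CABC ⇒ CA·ABB·CAC·CA
    A ↦ ABB
    B ↦ CAC
    C ↦ CA

A->ABB, B->CAC, C->CA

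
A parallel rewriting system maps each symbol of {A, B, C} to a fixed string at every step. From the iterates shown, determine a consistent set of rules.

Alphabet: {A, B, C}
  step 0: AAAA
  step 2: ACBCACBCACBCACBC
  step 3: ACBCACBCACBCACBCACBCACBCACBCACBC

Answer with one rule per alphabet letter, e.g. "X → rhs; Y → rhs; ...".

  step 2 ⇒ step 3: ACBCACBCACBCACBC ⇒ AC·BC·AC·BC·AC·BC·AC·BC·AC·BC·AC·BC·AC·BC·AC·BC
    A ↦ AC
    B ↦ AC
    C ↦ BC

A->AC, B->AC, C->BC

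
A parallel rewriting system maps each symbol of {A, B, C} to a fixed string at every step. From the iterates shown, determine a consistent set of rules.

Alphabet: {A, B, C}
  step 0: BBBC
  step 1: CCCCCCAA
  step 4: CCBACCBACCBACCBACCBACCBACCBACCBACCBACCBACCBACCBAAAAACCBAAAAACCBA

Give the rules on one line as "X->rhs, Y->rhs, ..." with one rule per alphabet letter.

  step 0 ⇒ step 1: BBBC ⇒ CC·CC·CC·AA
    B ↦ CC
    C ↦ AA
    A ↦ BA  (constrained at step 1)

A->BA, B->CC, C->AA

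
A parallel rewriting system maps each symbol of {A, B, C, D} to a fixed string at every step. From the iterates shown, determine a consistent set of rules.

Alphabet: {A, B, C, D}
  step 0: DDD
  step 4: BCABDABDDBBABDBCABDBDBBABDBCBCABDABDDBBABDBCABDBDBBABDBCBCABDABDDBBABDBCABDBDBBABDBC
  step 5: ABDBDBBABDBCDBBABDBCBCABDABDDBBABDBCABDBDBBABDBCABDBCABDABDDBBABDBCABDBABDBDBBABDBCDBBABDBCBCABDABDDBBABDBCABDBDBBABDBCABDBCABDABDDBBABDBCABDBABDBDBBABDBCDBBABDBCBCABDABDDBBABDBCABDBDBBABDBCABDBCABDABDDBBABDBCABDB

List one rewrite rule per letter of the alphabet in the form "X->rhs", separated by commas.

A->DBB, B->ABD, C->B, D->BC

  step 4 ⇒ step 5: BCABDABDDBBABDBCABDBDBBABDBCBCABDABDDBBABDBCABDBDBBABDBCBCABDABDDBBABDBCABDBDBBABDBC ⇒ ABD·B·DBB·ABD·BC·DBB·ABD·BC·BC·ABD·ABD·DBB·ABD·BC·ABD·B·DBB·ABD·BC·ABD·BC·ABD·ABD·DBB·ABD·BC·ABD·B·ABD·B·DBB·ABD·BC·DBB·ABD·BC·BC·ABD·ABD·DBB·ABD·BC·ABD·B·DBB·ABD·BC·ABD·BC·ABD·ABD·DBB·ABD·BC·ABD·B·ABD·B·DBB·ABD·BC·DBB·ABD·BC·BC·ABD·ABD·DBB·ABD·BC·ABD·B·DBB·ABD·BC·ABD·BC·ABD·ABD·DBB·ABD·BC·ABD·B
    A ↦ DBB
    B ↦ ABD
    C ↦ B
    D ↦ BC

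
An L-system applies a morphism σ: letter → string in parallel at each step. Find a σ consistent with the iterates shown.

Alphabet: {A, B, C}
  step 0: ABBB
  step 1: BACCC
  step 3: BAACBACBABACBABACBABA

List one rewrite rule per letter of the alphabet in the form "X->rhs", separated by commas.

  step 0 ⇒ step 1: ABBB ⇒ BA·C·C·C
    A ↦ BA
    B ↦ C
    C ↦ BAA  (constrained at step 1)

A->BA, B->C, C->BAA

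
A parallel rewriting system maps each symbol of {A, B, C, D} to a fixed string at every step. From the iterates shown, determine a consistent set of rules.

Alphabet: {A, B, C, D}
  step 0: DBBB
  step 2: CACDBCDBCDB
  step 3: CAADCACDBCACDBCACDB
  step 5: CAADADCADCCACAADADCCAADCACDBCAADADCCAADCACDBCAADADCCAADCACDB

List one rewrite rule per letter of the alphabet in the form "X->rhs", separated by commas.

  step 2 ⇒ step 3: CACDBCDBCDB ⇒ CA·AD·CA·C·DB·CA·C·DB·CA·C·DB
    A ↦ AD
    B ↦ DB
    C ↦ CA
    D ↦ C

A->AD, B->DB, C->CA, D->C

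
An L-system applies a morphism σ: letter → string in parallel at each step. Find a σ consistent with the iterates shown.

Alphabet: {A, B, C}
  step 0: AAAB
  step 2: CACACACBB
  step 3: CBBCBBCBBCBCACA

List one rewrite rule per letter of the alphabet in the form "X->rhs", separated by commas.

  step 2 ⇒ step 3: CACACACBB ⇒ CB·B·CB·B·CB·B·CB·CA·CA
    A ↦ B
    B ↦ CA
    C ↦ CB

A->B, B->CA, C->CB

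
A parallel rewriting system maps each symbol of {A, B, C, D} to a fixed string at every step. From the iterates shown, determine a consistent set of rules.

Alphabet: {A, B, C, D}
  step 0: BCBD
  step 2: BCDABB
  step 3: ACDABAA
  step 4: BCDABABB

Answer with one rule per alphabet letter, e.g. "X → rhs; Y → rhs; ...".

  step 3 ⇒ step 4: ACDABAA ⇒ B·CD·A·B·A·B·B
    A ↦ B
    B ↦ A
    C ↦ CD
    D ↦ A

A->B, B->A, C->CD, D->A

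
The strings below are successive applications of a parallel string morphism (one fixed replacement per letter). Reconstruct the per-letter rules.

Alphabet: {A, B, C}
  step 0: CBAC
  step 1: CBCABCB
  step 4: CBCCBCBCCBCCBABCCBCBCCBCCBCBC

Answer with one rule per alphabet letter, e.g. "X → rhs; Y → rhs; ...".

  step 0 ⇒ step 1: CBAC ⇒ CB·C·AB·CB
    A ↦ AB
    B ↦ C
    C ↦ CB

A->AB, B->C, C->CB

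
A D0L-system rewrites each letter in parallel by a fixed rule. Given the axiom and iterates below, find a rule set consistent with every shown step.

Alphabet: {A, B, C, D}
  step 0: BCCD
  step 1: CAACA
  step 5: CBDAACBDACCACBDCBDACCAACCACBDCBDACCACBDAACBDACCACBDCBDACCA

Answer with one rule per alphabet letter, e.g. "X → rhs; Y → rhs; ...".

A->CBD, B->C, C->A, D->CA

  step 0 ⇒ step 1: BCCD ⇒ C·A·A·CA
    B ↦ C
    C ↦ A
    D ↦ CA
    A ↦ CBD  (constrained at step 1)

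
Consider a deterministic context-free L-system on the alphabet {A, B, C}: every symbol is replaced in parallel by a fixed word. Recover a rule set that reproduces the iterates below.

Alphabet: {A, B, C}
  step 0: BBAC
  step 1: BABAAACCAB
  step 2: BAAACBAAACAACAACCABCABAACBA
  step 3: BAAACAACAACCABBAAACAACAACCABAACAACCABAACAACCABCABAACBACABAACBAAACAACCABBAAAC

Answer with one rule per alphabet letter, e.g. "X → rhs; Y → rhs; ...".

  step 2 ⇒ step 3: BAAACBAAACAACAACCABCABAACBA ⇒ BA·AAC·AAC·AAC·CAB·BA·AAC·AAC·AAC·CAB·AAC·AAC·CAB·AAC·AAC·CAB·CAB·AAC·BA·CAB·AAC·BA·AAC·AAC·CAB·BA·AAC
    A ↦ AAC
    B ↦ BA
    C ↦ CAB

A->AAC, B->BA, C->CAB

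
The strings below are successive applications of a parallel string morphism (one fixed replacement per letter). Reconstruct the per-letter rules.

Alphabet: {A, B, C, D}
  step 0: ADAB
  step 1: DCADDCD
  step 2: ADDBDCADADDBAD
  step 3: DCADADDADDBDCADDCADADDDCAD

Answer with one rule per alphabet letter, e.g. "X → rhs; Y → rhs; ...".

A->DC, B->D, C->DB, D->AD

  step 2 ⇒ step 3: ADDBDCADADDBAD ⇒ DC·AD·AD·D·AD·DB·DC·AD·DC·AD·AD·D·DC·AD
    A ↦ DC
    B ↦ D
    C ↦ DB
    D ↦ AD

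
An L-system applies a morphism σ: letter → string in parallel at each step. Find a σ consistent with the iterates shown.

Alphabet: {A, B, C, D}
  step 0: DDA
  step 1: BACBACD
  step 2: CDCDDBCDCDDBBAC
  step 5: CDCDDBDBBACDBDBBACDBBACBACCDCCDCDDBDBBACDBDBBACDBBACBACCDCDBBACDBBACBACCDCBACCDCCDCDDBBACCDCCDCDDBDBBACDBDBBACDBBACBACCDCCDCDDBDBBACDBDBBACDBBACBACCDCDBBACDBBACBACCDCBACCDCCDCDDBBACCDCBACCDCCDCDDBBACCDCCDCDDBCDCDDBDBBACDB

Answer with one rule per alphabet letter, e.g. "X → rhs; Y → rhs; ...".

  step 1 ⇒ step 2: BACBACD ⇒ CDC·D·DB·CDC·D·DB·BAC
    A ↦ D
    B ↦ CDC
    C ↦ DB
    D ↦ BAC

A->D, B->CDC, C->DB, D->BAC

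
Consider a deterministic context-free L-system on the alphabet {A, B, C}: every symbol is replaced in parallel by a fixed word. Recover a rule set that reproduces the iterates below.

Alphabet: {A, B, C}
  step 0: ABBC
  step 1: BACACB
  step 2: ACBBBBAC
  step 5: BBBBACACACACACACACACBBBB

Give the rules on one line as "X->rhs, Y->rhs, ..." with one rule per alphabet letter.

  step 1 ⇒ step 2: BACACB ⇒ AC·B·B·B·B·AC
    A ↦ B
    B ↦ AC
    C ↦ B

A->B, B->AC, C->B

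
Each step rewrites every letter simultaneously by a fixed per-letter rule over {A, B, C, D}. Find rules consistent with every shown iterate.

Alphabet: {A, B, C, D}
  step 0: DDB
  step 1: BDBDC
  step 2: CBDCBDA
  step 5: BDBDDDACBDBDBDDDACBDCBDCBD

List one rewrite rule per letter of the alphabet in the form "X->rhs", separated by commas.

  step 1 ⇒ step 2: BDBDC ⇒ C·BD·C·BD·A
    B ↦ C
    C ↦ A
    D ↦ BD
    A ↦ DD  (constrained at step 2)

A->DD, B->C, C->A, D->BD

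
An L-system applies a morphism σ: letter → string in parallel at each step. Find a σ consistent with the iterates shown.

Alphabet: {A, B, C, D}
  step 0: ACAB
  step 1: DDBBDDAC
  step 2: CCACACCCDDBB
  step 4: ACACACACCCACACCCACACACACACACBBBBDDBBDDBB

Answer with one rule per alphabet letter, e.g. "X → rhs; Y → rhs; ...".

A->DD, B->AC, C->BB, D->C

  step 1 ⇒ step 2: DDBBDDAC ⇒ C·C·AC·AC·C·C·DD·BB
    A ↦ DD
    B ↦ AC
    C ↦ BB
    D ↦ C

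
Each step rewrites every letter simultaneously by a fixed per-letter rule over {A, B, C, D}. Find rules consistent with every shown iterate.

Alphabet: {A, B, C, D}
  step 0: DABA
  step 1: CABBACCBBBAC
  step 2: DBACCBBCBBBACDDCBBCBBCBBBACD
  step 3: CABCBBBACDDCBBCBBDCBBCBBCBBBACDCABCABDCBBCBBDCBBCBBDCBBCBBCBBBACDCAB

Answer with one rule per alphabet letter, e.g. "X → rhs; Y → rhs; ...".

A->BAC, B->CBB, C->D, D->CAB

  step 2 ⇒ step 3: DBACCBBCBBBACDDCBBCBBCBBBACD ⇒ CAB·CBB·BAC·D·D·CBB·CBB·D·CBB·CBB·CBB·BAC·D·CAB·CAB·D·CBB·CBB·D·CBB·CBB·D·CBB·CBB·CBB·BAC·D·CAB
    A ↦ BAC
    B ↦ CBB
    C ↦ D
    D ↦ CAB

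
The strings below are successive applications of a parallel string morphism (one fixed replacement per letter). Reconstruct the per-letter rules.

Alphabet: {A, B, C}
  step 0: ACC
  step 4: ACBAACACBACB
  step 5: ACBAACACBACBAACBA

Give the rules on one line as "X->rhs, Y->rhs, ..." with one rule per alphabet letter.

  step 4 ⇒ step 5: ACBAACACBACB ⇒ AC·B·A·AC·AC·B·AC·B·A·AC·B·A
    A ↦ AC
    B ↦ A
    C ↦ B

A->AC, B->A, C->B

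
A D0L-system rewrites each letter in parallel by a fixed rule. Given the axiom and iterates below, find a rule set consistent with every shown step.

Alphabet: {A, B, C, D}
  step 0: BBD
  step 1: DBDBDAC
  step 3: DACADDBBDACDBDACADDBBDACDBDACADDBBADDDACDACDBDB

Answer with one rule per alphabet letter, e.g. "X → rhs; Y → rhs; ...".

  step 0 ⇒ step 1: BBD ⇒ DB·DB·DAC
    B ↦ DB
    D ↦ DAC
    A ↦ ADD  (constrained at step 1)
    C ↦ BB  (constrained at step 1)

A->ADD, B->DB, C->BB, D->DAC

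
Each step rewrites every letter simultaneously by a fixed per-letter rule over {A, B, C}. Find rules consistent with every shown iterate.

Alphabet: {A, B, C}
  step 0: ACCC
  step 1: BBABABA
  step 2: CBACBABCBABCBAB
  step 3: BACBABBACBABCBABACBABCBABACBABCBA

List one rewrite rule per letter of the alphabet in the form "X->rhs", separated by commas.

A->B, B->CBA, C->BA

  step 2 ⇒ step 3: CBACBABCBABCBAB ⇒ BA·CBA·B·BA·CBA·B·CBA·BA·CBA·B·CBA·BA·CBA·B·CBA
    A ↦ B
    B ↦ CBA
    C ↦ BA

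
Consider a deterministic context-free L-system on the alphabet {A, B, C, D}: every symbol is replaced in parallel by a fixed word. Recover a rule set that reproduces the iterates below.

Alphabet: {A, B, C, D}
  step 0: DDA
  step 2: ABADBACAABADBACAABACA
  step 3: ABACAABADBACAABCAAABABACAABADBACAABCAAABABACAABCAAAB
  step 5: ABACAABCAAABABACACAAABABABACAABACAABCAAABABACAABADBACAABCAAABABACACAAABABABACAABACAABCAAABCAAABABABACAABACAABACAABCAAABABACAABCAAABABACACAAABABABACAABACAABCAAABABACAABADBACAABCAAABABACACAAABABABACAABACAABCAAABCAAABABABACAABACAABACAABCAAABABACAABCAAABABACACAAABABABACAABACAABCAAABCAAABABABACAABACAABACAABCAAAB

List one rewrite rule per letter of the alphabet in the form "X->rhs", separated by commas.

A->AB, B->ACA, C->CAA, D->ADB

  step 2 ⇒ step 3: ABADBACAABADBACAABACA ⇒ AB·ACA·AB·ADB·ACA·AB·CAA·AB·AB·ACA·AB·ADB·ACA·AB·CAA·AB·AB·ACA·AB·CAA·AB
    A ↦ AB
    B ↦ ACA
    C ↦ CAA
    D ↦ ADB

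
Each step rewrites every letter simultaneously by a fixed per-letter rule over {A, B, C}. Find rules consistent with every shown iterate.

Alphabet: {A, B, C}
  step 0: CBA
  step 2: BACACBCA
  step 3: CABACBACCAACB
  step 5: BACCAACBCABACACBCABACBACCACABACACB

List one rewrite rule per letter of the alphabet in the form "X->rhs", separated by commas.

A->B, B->CA, C->AC

  step 2 ⇒ step 3: BACACBCA ⇒ CA·B·AC·B·AC·CA·AC·B
    A ↦ B
    B ↦ CA
    C ↦ AC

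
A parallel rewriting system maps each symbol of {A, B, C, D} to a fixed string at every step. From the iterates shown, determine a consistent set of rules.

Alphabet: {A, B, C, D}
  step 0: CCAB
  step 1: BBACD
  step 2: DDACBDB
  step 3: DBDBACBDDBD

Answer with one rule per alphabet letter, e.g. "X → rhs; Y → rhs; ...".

  step 2 ⇒ step 3: DDACBDB ⇒ DB·DB·AC·B·D·DB·D
    A ↦ AC
    B ↦ D
    C ↦ B
    D ↦ DB

A->AC, B->D, C->B, D->DB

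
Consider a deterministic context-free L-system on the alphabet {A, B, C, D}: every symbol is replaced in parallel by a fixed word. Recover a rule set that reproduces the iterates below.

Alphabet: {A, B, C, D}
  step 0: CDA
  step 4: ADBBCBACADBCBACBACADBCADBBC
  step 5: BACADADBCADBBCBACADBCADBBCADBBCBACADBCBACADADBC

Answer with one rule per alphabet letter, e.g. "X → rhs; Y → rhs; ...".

A->B, B->AD, C->BC, D->AC

  step 4 ⇒ step 5: ADBBCBACADBCBACBACADBCADBBC ⇒ B·AC·AD·AD·BC·AD·B·BC·B·AC·AD·BC·AD·B·BC·AD·B·BC·B·AC·AD·BC·B·AC·AD·AD·BC
    A ↦ B
    B ↦ AD
    C ↦ BC
    D ↦ AC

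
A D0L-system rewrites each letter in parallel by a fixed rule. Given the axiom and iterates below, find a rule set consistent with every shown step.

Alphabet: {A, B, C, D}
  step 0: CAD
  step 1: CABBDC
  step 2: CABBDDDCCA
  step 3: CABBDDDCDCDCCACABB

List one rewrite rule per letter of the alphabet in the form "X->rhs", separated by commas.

  step 2 ⇒ step 3: CABBDDDCCA ⇒ CA·BB·D·D·DC·DC·DC·CA·CA·BB
    A ↦ BB
    B ↦ D
    C ↦ CA
    D ↦ DC

A->BB, B->D, C->CA, D->DC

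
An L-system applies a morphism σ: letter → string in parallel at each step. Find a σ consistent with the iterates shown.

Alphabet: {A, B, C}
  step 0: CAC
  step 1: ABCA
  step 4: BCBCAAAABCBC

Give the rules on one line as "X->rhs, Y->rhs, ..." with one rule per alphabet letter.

A->BC, B->A, C->A

  step 0 ⇒ step 1: CAC ⇒ A·BC·A
    A ↦ BC
    C ↦ A
    B ↦ A  (constrained at step 1)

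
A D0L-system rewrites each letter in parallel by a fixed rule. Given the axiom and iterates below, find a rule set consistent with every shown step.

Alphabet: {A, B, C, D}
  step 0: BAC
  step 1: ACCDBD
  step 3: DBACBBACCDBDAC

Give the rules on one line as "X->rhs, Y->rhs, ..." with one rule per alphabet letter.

  step 0 ⇒ step 1: BAC ⇒ AC·CDB·D
    A ↦ CDB
    B ↦ AC
    C ↦ D
    D ↦ B  (constrained at step 1)

A->CDB, B->AC, C->D, D->B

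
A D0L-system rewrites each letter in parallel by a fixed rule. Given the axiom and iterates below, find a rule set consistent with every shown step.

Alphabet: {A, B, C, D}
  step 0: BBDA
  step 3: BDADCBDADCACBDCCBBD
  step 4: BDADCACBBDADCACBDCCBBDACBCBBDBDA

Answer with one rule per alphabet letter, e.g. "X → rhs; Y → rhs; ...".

  step 3 ⇒ step 4: BDADCBDADCACBDCCBBD ⇒ BD·A·DC·A·CB·BD·A·DC·A·CB·DC·CB·BD·A·CB·CB·BD·BD·A
    A ↦ DC
    B ↦ BD
    C ↦ CB
    D ↦ A

A->DC, B->BD, C->CB, D->A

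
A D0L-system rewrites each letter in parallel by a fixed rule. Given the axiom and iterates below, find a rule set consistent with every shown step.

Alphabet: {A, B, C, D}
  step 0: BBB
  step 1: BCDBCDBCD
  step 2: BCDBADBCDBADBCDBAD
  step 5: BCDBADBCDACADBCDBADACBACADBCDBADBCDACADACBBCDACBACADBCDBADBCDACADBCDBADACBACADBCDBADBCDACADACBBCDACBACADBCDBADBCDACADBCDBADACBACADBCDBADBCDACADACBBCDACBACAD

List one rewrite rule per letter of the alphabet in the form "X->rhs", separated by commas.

  step 1 ⇒ step 2: BCDBCDBCD ⇒ BCD·B·AD·BCD·B·AD·BCD·B·AD
    B ↦ BCD
    C ↦ B
    D ↦ AD
    A ↦ AC  (constrained at step 2)

A->AC, B->BCD, C->B, D->AD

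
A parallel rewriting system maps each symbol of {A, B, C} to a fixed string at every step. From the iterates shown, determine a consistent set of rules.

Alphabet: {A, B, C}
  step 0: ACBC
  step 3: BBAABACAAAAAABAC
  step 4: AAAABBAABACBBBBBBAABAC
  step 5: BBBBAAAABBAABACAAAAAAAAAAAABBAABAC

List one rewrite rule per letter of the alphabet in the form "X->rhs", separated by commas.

A->B, B->AA, C->AC

  step 4 ⇒ step 5: AAAABBAABACBBBBBBAABAC ⇒ B·B·B·B·AA·AA·B·B·AA·B·AC·AA·AA·AA·AA·AA·AA·B·B·AA·B·AC
    A ↦ B
    B ↦ AA
    C ↦ AC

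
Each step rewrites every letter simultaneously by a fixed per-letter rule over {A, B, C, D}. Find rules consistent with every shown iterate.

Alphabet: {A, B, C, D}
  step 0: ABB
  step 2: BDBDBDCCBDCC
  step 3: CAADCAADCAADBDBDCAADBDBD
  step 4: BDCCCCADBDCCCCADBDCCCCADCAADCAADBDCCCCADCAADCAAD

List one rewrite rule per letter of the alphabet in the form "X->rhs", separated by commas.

  step 3 ⇒ step 4: CAADCAADCAADBDBDCAADBDBD ⇒ BD·CC·CC·AD·BD·CC·CC·AD·BD·CC·CC·AD·CA·AD·CA·AD·BD·CC·CC·AD·CA·AD·CA·AD
    A ↦ CC
    B ↦ CA
    C ↦ BD
    D ↦ AD

A->CC, B->CA, C->BD, D->AD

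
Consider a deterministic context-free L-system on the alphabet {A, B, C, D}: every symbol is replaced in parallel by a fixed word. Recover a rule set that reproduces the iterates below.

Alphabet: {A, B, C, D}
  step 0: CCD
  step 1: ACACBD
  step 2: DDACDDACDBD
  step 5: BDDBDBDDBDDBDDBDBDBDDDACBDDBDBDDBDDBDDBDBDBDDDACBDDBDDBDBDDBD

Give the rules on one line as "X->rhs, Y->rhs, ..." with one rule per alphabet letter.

  step 1 ⇒ step 2: ACACBD ⇒ DD·AC·DD·AC·D·BD
    A ↦ DD
    B ↦ D
    C ↦ AC
    D ↦ BD

A->DD, B->D, C->AC, D->BD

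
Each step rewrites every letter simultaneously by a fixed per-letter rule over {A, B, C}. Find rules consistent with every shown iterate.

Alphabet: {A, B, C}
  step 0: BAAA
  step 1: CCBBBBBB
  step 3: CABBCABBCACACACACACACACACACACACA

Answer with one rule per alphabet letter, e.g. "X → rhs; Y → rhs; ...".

  step 0 ⇒ step 1: BAAA ⇒ CC·BB·BB·BB
    A ↦ BB
    B ↦ CC
    C ↦ CA  (constrained at step 1)

A->BB, B->CC, C->CA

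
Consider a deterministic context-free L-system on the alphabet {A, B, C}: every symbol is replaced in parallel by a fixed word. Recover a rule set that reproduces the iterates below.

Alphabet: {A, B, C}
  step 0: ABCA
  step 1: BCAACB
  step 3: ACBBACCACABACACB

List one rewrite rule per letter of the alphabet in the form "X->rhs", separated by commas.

  step 0 ⇒ step 1: ABCA ⇒ B·CA·AC·B
    A ↦ B
    B ↦ CA
    C ↦ AC

A->B, B->CA, C->AC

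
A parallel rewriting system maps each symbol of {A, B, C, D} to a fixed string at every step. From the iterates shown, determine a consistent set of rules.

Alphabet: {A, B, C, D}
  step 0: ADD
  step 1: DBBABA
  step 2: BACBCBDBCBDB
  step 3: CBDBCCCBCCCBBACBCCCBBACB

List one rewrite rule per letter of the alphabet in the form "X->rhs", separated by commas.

  step 2 ⇒ step 3: BACBCBDBCBDB ⇒ CB·DB·CC·CB·CC·CB·BA·CB·CC·CB·BA·CB
    A ↦ DB
    B ↦ CB
    C ↦ CC
    D ↦ BA

A->DB, B->CB, C->CC, D->BA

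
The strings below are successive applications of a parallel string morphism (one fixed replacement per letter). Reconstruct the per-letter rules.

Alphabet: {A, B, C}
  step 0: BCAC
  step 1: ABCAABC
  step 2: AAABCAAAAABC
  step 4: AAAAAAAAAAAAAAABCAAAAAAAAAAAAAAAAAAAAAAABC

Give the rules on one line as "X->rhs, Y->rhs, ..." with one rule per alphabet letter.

A->AA, B->A, C->BC

  step 1 ⇒ step 2: ABCAABC ⇒ AA·A·BC·AA·AA·A·BC
    A ↦ AA
    B ↦ A
    C ↦ BC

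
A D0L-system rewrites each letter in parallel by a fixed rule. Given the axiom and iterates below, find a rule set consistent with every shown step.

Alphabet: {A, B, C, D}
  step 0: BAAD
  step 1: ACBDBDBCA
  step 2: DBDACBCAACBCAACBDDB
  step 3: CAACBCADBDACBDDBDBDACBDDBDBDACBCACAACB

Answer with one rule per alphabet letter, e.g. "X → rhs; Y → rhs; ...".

  step 2 ⇒ step 3: DBDACBCAACBCAACBDDB ⇒ CA·ACB·CA·DB·D·ACB·D·DB·DB·D·ACB·D·DB·DB·D·ACB·CA·CA·ACB
    A ↦ DB
    B ↦ ACB
    C ↦ D
    D ↦ CA

A->DB, B->ACB, C->D, D->CA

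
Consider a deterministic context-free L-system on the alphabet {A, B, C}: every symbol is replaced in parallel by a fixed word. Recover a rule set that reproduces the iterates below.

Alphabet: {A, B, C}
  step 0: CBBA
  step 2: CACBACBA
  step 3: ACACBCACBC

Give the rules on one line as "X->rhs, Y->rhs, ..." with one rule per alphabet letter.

  step 2 ⇒ step 3: CACBACBA ⇒ A·C·A·CB·C·A·CB·C
    A ↦ C
    B ↦ CB
    C ↦ A

A->C, B->CB, C->A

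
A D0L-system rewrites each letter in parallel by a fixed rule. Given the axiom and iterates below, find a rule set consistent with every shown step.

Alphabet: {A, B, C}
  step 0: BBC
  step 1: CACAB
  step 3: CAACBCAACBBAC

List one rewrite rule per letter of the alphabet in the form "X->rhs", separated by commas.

A->AC, B->CA, C->B

  step 0 ⇒ step 1: BBC ⇒ CA·CA·B
    B ↦ CA
    C ↦ B
    A ↦ AC  (constrained at step 1)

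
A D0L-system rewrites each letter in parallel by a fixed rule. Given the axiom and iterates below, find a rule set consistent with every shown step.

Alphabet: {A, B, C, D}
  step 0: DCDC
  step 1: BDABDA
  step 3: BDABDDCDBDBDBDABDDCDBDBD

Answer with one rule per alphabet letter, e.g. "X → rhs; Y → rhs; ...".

  step 0 ⇒ step 1: DCDC ⇒ BD·A·BD·A
    C ↦ A
    D ↦ BD
    A ↦ D  (constrained at step 1)
    B ↦ DCD  (constrained at step 1)

A->D, B->DCD, C->A, D->BD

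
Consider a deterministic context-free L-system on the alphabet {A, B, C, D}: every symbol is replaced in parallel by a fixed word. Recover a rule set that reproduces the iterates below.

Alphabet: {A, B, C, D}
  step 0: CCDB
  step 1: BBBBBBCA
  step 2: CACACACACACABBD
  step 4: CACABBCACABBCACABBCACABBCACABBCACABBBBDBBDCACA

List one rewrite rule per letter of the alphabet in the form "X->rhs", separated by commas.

  step 1 ⇒ step 2: BBBBBBCA ⇒ CA·CA·CA·CA·CA·CA·BB·D
    A ↦ D
    B ↦ CA
    C ↦ BB
  step 0 ⇒ step 1: CCDB ⇒ BB·BB·BB·CA
    D ↦ BB

A->D, B->CA, C->BB, D->BB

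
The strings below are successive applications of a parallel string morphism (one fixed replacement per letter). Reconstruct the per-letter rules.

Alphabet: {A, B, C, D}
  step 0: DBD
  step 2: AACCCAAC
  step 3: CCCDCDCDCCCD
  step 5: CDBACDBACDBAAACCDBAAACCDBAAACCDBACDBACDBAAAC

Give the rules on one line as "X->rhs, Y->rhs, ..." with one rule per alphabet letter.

A->C, B->AA, C->CD, D->BA

  step 2 ⇒ step 3: AACCCAAC ⇒ C·C·CD·CD·CD·C·C·CD
    A ↦ C
    C ↦ CD
    B ↦ AA  (constrained at step 0)
    D ↦ BA  (constrained at step 0)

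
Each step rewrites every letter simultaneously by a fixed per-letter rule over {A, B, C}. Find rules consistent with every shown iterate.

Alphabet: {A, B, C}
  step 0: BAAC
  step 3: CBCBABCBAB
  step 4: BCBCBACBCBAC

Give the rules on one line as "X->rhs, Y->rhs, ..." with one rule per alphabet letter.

A->BA, B->C, C->B

  step 3 ⇒ step 4: CBCBABCBAB ⇒ B·C·B·C·BA·C·B·C·BA·C
    A ↦ BA
    B ↦ C
    C ↦ B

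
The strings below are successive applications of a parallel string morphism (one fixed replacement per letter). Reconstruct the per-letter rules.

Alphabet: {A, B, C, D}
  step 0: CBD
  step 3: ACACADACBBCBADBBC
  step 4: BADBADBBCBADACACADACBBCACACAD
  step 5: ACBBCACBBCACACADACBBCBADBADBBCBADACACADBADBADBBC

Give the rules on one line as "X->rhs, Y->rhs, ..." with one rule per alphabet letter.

A->B, B->AC, C->AD, D->BC

  step 4 ⇒ step 5: BADBADBBCBADACACADACBBCACACAD ⇒ AC·B·BC·AC·B·BC·AC·AC·AD·AC·B·BC·B·AD·B·AD·B·BC·B·AD·AC·AC·AD·B·AD·B·AD·B·BC
    A ↦ B
    B ↦ AC
    C ↦ AD
    D ↦ BC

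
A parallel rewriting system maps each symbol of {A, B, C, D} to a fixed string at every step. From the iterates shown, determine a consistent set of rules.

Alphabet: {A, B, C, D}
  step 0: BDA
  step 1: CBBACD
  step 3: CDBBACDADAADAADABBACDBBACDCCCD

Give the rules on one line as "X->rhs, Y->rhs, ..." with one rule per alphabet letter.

A->CD, B->C, C->ADA, D->BBA

  step 0 ⇒ step 1: BDA ⇒ C·BBA·CD
    A ↦ CD
    B ↦ C
    D ↦ BBA
    C ↦ ADA  (constrained at step 1)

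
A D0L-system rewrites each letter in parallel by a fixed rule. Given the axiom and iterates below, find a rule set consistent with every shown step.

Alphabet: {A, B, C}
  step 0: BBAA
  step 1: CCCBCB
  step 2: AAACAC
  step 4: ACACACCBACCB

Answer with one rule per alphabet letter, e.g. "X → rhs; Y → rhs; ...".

A->CB, B->C, C->A

  step 1 ⇒ step 2: CCCBCB ⇒ A·A·A·C·A·C
    B ↦ C
    C ↦ A
  step 0 ⇒ step 1: BBAA ⇒ C·C·CB·CB
    A ↦ CB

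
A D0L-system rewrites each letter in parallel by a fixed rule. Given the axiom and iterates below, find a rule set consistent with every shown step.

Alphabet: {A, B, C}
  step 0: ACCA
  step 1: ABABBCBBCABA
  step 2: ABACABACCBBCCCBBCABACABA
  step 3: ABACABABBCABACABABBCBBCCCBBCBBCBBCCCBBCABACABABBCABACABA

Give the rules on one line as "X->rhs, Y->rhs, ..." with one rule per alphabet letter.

A->ABA, B->C, C->BBC

  step 2 ⇒ step 3: ABACABACCBBCCCBBCABACABA ⇒ ABA·C·ABA·BBC·ABA·C·ABA·BBC·BBC·C·C·BBC·BBC·BBC·C·C·BBC·ABA·C·ABA·BBC·ABA·C·ABA
    A ↦ ABA
    B ↦ C
    C ↦ BBC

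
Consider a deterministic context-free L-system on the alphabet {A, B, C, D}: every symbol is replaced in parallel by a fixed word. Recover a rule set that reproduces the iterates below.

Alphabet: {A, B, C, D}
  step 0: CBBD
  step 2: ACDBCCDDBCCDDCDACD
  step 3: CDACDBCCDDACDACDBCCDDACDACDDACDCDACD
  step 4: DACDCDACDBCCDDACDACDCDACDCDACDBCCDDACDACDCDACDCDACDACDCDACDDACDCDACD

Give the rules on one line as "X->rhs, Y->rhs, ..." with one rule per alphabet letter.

  step 3 ⇒ step 4: CDACDBCCDDACDACDBCCDDACDACDDACDCDACD ⇒ D·ACD·C·D·ACD·BCC·D·D·ACD·ACD·C·D·ACD·C·D·ACD·BCC·D·D·ACD·ACD·C·D·ACD·C·D·ACD·ACD·C·D·ACD·D·ACD·C·D·ACD
    A ↦ C
    B ↦ BCC
    C ↦ D
    D ↦ ACD

A->C, B->BCC, C->D, D->ACD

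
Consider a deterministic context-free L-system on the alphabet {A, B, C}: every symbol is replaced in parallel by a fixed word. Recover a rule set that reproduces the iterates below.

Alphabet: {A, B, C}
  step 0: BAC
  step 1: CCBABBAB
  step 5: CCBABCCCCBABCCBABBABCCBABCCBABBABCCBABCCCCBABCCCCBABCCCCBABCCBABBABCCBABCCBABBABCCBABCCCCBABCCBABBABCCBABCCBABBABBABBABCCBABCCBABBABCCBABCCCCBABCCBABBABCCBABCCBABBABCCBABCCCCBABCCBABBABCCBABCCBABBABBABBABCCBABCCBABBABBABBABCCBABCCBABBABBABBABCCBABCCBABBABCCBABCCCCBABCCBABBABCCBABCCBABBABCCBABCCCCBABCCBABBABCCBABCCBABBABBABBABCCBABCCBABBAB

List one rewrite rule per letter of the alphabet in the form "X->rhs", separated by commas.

  step 0 ⇒ step 1: BAC ⇒ CC·BAB·BAB
    A ↦ BAB
    B ↦ CC
    C ↦ BAB

A->BAB, B->CC, C->BAB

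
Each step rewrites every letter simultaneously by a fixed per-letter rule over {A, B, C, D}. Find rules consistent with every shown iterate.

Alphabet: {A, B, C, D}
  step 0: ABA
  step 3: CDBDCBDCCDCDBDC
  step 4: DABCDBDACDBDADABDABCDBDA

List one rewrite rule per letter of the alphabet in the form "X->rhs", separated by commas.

  step 3 ⇒ step 4: CDBDCBDCCDCDBDC ⇒ DA·B·CD·B·DA·CD·B·DA·DA·B·DA·B·CD·B·DA
    B ↦ CD
    C ↦ DA
    D ↦ B
    A ↦ DC  (constrained at step 0)

A->DC, B->CD, C->DA, D->B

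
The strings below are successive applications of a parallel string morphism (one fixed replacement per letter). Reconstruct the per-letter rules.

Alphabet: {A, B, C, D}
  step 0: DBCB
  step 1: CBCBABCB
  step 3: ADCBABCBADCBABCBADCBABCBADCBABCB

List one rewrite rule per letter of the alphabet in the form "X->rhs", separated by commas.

  step 0 ⇒ step 1: DBCB ⇒ CB·CB·AB·CB
    B ↦ CB
    C ↦ AB
    D ↦ CB
    A ↦ AD  (constrained at step 1)

A->AD, B->CB, C->AB, D->CB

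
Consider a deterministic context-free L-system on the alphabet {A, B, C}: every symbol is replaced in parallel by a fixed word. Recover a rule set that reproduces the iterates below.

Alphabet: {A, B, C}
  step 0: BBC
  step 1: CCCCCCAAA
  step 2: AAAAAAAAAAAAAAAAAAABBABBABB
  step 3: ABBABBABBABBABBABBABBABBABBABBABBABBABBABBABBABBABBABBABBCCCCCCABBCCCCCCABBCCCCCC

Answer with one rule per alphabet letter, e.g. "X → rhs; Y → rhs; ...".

A->ABB, B->CCC, C->AAA

  step 2 ⇒ step 3: AAAAAAAAAAAAAAAAAAABBABBABB ⇒ ABB·ABB·ABB·ABB·ABB·ABB·ABB·ABB·ABB·ABB·ABB·ABB·ABB·ABB·ABB·ABB·ABB·ABB·ABB·CCC·CCC·ABB·CCC·CCC·ABB·CCC·CCC
    A ↦ ABB
    B ↦ CCC
  step 0 ⇒ step 1: BBC ⇒ CCC·CCC·AAA
    C ↦ AAA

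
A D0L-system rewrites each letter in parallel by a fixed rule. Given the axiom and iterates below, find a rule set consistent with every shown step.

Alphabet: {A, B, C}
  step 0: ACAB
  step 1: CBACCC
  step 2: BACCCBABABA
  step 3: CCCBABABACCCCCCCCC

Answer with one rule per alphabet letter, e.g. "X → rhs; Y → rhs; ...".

A->C, B->CC, C->BA

  step 2 ⇒ step 3: BACCCBABABA ⇒ CC·C·BA·BA·BA·CC·C·CC·C·CC·C
    A ↦ C
    B ↦ CC
    C ↦ BA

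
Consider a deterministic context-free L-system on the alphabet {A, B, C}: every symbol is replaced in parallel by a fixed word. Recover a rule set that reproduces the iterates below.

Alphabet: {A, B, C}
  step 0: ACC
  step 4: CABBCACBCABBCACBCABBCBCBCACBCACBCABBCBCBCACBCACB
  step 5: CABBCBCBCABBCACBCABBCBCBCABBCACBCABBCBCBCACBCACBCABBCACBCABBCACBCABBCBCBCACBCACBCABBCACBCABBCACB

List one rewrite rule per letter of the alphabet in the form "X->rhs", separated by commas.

A->BB, B->CB, C->CA

  step 4 ⇒ step 5: CABBCACBCABBCACBCABBCBCBCACBCACBCABBCBCBCACBCACB ⇒ CA·BB·CB·CB·CA·BB·CA·CB·CA·BB·CB·CB·CA·BB·CA·CB·CA·BB·CB·CB·CA·CB·CA·CB·CA·BB·CA·CB·CA·BB·CA·CB·CA·BB·CB·CB·CA·CB·CA·CB·CA·BB·CA·CB·CA·BB·CA·CB
    A ↦ BB
    B ↦ CB
    C ↦ CA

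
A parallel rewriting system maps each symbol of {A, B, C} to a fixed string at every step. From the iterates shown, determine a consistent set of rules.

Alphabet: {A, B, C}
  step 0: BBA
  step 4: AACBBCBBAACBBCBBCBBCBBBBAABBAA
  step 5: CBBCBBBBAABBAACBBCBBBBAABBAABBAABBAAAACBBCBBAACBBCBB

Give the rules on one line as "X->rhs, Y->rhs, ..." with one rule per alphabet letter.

A->CBB, B->A, C->BB

  step 4 ⇒ step 5: AACBBCBBAACBBCBBCBBCBBBBAABBAA ⇒ CBB·CBB·BB·A·A·BB·A·A·CBB·CBB·BB·A·A·BB·A·A·BB·A·A·BB·A·A·A·A·CBB·CBB·A·A·CBB·CBB
    A ↦ CBB
    B ↦ A
    C ↦ BB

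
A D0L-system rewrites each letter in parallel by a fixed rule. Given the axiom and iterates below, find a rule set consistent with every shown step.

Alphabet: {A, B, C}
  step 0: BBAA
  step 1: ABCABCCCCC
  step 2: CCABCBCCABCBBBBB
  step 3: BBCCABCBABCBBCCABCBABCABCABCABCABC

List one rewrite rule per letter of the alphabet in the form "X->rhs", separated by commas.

  step 2 ⇒ step 3: CCABCBCCABCBBBBB ⇒ B·B·CC·ABC·B·ABC·B·B·CC·ABC·B·ABC·ABC·ABC·ABC·ABC
    A ↦ CC
    B ↦ ABC
    C ↦ B

A->CC, B->ABC, C->B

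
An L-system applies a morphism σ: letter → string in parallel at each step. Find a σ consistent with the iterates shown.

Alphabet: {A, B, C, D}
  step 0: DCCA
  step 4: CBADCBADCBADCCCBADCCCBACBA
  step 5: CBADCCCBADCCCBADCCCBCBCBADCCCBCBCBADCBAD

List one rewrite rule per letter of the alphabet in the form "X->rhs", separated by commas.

A->D, B->A, C->CB, D->CC

  step 4 ⇒ step 5: CBADCBADCBADCCCBADCCCBACBA ⇒ CB·A·D·CC·CB·A·D·CC·CB·A·D·CC·CB·CB·CB·A·D·CC·CB·CB·CB·A·D·CB·A·D
    A ↦ D
    B ↦ A
    C ↦ CB
    D ↦ CC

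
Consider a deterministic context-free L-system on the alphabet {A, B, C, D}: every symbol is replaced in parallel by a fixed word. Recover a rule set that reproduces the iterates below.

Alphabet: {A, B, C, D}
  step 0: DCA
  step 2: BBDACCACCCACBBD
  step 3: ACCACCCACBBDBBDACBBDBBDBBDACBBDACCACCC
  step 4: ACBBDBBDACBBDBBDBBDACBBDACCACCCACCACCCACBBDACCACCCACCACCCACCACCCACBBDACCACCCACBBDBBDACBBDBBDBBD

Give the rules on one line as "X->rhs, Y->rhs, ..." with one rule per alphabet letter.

A->AC, B->ACC, C->BBD, D->C

  step 3 ⇒ step 4: ACCACCCACBBDBBDACBBDBBDBBDACBBDACCACCC ⇒ AC·BBD·BBD·AC·BBD·BBD·BBD·AC·BBD·ACC·ACC·C·ACC·ACC·C·AC·BBD·ACC·ACC·C·ACC·ACC·C·ACC·ACC·C·AC·BBD·ACC·ACC·C·AC·BBD·BBD·AC·BBD·BBD·BBD
    A ↦ AC
    B ↦ ACC
    C ↦ BBD
    D ↦ C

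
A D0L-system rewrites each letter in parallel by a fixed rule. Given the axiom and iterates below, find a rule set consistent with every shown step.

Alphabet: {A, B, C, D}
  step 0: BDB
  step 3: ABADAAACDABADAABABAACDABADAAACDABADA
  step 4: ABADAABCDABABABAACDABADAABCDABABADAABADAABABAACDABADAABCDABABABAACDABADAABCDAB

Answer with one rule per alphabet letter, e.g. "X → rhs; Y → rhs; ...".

  step 3 ⇒ step 4: ABADAAACDABADAABABAACDABADAAACDABADA ⇒ AB·ADA·AB·CD·AB·AB·AB·AA·CD·AB·ADA·AB·CD·AB·AB·ADA·AB·ADA·AB·AB·AA·CD·AB·ADA·AB·CD·AB·AB·AB·AA·CD·AB·ADA·AB·CD·AB
    A ↦ AB
    B ↦ ADA
    C ↦ AA
    D ↦ CD

A->AB, B->ADA, C->AA, D->CD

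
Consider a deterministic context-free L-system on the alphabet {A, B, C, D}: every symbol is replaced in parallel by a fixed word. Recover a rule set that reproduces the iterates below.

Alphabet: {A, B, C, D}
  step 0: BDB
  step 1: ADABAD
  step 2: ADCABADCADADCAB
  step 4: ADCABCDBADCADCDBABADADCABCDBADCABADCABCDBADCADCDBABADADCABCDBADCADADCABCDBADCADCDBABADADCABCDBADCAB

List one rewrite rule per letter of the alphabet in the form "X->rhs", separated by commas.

A->ADC, B->AD, C->CDB, D->AB

  step 1 ⇒ step 2: ADABAD ⇒ ADC·AB·ADC·AD·ADC·AB
    A ↦ ADC
    B ↦ AD
    D ↦ AB
    C ↦ CDB  (constrained at step 2)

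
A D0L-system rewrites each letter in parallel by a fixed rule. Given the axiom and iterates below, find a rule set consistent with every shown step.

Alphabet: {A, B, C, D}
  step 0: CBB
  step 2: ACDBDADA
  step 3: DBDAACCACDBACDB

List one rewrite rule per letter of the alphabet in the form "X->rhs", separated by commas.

  step 2 ⇒ step 3: ACDBDADA ⇒ DB·DA·AC·C·AC·DB·AC·DB
    A ↦ DB
    B ↦ C
    C ↦ DA
    D ↦ AC

A->DB, B->C, C->DA, D->AC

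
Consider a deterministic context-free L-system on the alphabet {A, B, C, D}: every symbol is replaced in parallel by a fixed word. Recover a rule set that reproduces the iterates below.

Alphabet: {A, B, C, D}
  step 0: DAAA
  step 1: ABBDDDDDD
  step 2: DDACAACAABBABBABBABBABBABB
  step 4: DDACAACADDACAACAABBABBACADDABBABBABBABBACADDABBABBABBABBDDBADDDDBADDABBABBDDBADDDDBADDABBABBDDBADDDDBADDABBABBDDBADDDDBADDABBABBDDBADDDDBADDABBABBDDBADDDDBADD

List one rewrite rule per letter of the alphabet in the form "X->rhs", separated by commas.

A->DD, B->ACA, C->BA, D->ABB

  step 1 ⇒ step 2: ABBDDDDDD ⇒ DD·ACA·ACA·ABB·ABB·ABB·ABB·ABB·ABB
    A ↦ DD
    B ↦ ACA
    D ↦ ABB
    C ↦ BA  (constrained at step 2)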